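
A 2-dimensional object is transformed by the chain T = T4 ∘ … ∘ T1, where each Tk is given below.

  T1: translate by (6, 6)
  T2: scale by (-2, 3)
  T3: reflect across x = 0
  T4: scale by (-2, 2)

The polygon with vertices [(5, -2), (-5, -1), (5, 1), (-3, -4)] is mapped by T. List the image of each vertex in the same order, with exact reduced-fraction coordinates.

image vertices: (-44, 24), (-4, 30), (-44, 42), (-12, 12)

T1 translate by (6, 6): (5, -2) → (11, 4); (-5, -1) → (1, 5); (5, 1) → (11, 7); (-3, -4) → (3, 2)
T2 scale by (-2, 3): (11, 4) → (-22, 12); (1, 5) → (-2, 15); (11, 7) → (-22, 21); (3, 2) → (-6, 6)
T3 reflect across x = 0: (-22, 12) → (22, 12); (-2, 15) → (2, 15); (-22, 21) → (22, 21); (-6, 6) → (6, 6)
T4 scale by (-2, 2): (22, 12) → (-44, 24); (2, 15) → (-4, 30); (22, 21) → (-44, 42); (6, 6) → (-12, 12)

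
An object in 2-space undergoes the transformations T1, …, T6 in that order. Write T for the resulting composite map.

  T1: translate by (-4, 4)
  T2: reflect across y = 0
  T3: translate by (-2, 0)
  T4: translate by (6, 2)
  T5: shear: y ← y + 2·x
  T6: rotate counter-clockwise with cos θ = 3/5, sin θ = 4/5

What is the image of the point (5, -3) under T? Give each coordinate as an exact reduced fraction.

T1 translate by (-4, 4): (5, -3) → (1, 1)
T2 reflect across y = 0: (1, 1) → (1, -1)
T3 translate by (-2, 0): (1, -1) → (-1, -1)
T4 translate by (6, 2): (-1, -1) → (5, 1)
T5 shear: y ← y + 2·x: (5, 1) → (5, 11)
T6 rotate counter-clockwise with cos θ = 3/5, sin θ = 4/5: (5, 11) → (-29/5, 53/5)

T(p) = (-29/5, 53/5)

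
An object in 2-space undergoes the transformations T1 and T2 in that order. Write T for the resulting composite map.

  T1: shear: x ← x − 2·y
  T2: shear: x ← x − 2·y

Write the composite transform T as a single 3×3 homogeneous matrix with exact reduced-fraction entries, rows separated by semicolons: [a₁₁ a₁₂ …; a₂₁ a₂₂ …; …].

T = [1 -4 0; 0 1 0; 0 0 1]

T1 = [1 -2 0; 0 1 0; 0 0 1]
T2·T1 = [1 -4 0; 0 1 0; 0 0 1]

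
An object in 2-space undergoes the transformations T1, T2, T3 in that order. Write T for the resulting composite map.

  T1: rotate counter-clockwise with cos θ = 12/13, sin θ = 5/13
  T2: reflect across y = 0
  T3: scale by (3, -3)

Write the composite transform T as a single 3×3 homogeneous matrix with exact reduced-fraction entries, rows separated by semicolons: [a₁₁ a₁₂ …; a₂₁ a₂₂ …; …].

T = [36/13 -15/13 0; 15/13 36/13 0; 0 0 1]

T1 = [12/13 -5/13 0; 5/13 12/13 0; 0 0 1]
T2·T1 = [12/13 -5/13 0; -5/13 -12/13 0; 0 0 1]
T3·…·T1 = [36/13 -15/13 0; 15/13 36/13 0; 0 0 1]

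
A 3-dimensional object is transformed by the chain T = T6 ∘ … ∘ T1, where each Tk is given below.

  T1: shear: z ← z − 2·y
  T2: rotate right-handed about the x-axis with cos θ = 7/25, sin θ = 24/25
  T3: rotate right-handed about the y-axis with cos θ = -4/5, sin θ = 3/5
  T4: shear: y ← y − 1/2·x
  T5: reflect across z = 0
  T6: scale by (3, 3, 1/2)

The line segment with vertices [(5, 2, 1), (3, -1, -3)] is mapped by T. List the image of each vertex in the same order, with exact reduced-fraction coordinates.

image vertices: (-1257/125, 3837/250, 483/250), (-1179/125, 1689/250, 101/250)

T1 shear: z ← z − 2·y: (5, 2, 1) → (5, 2, -3); (3, -1, -3) → (3, -1, -1)
T2 rotate right-handed about the x-axis with cos θ = 7/25, sin θ = 24/25: (5, 2, -3) → (5, 86/25, 27/25); (3, -1, -1) → (3, 17/25, -31/25)
T3 rotate right-handed about the y-axis with cos θ = -4/5, sin θ = 3/5: (5, 86/25, 27/25) → (-419/125, 86/25, -483/125); (3, 17/25, -31/25) → (-393/125, 17/25, -101/125)
T4 shear: y ← y − 1/2·x: (-419/125, 86/25, -483/125) → (-419/125, 1279/250, -483/125); (-393/125, 17/25, -101/125) → (-393/125, 563/250, -101/125)
T5 reflect across z = 0: (-419/125, 1279/250, -483/125) → (-419/125, 1279/250, 483/125); (-393/125, 563/250, -101/125) → (-393/125, 563/250, 101/125)
T6 scale by (3, 3, 1/2): (-419/125, 1279/250, 483/125) → (-1257/125, 3837/250, 483/250); (-393/125, 563/250, 101/125) → (-1179/125, 1689/250, 101/250)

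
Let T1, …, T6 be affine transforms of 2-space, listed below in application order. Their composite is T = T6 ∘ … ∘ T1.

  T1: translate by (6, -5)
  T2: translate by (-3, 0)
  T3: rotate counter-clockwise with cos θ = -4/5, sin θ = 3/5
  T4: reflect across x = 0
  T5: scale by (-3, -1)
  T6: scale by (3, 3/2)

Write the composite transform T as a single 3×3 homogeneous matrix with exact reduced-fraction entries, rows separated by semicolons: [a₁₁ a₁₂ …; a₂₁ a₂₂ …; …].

T1 = [1 0 6; 0 1 -5; 0 0 1]
T2·T1 = [1 0 3; 0 1 -5; 0 0 1]
T3·…·T1 = [-4/5 -3/5 3/5; 3/5 -4/5 29/5; 0 0 1]
T4·…·T1 = [4/5 3/5 -3/5; 3/5 -4/5 29/5; 0 0 1]
T5·…·T1 = [-12/5 -9/5 9/5; -3/5 4/5 -29/5; 0 0 1]
T6·…·T1 = [-36/5 -27/5 27/5; -9/10 6/5 -87/10; 0 0 1]

T = [-36/5 -27/5 27/5; -9/10 6/5 -87/10; 0 0 1]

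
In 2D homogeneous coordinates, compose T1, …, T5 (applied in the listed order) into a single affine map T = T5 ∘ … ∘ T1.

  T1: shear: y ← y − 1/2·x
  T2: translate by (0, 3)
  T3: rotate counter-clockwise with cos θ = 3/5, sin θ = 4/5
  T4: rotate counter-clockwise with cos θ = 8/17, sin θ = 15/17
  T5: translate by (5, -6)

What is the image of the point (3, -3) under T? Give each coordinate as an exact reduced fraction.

T(p) = (173/34, -45/17)

T1 shear: y ← y − 1/2·x: (3, -3) → (3, -9/2)
T2 translate by (0, 3): (3, -9/2) → (3, -3/2)
T3 rotate counter-clockwise with cos θ = 3/5, sin θ = 4/5: (3, -3/2) → (3, 3/2)
T4 rotate counter-clockwise with cos θ = 8/17, sin θ = 15/17: (3, 3/2) → (3/34, 57/17)
T5 translate by (5, -6): (3/34, 57/17) → (173/34, -45/17)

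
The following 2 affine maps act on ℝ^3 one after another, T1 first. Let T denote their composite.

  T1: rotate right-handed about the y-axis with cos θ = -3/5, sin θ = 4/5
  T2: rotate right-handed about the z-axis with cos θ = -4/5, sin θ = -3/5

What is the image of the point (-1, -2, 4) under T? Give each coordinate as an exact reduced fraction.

T1 rotate right-handed about the y-axis with cos θ = -3/5, sin θ = 4/5: (-1, -2, 4) → (19/5, -2, -8/5)
T2 rotate right-handed about the z-axis with cos θ = -4/5, sin θ = -3/5: (19/5, -2, -8/5) → (-106/25, -17/25, -8/5)

T(p) = (-106/25, -17/25, -8/5)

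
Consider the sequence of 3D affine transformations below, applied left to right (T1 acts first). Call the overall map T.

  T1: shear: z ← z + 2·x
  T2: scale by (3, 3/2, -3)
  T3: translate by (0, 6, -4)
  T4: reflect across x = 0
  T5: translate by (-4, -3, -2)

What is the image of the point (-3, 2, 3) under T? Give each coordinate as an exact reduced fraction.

T1 shear: z ← z + 2·x: (-3, 2, 3) → (-3, 2, -3)
T2 scale by (3, 3/2, -3): (-3, 2, -3) → (-9, 3, 9)
T3 translate by (0, 6, -4): (-9, 3, 9) → (-9, 9, 5)
T4 reflect across x = 0: (-9, 9, 5) → (9, 9, 5)
T5 translate by (-4, -3, -2): (9, 9, 5) → (5, 6, 3)

T(p) = (5, 6, 3)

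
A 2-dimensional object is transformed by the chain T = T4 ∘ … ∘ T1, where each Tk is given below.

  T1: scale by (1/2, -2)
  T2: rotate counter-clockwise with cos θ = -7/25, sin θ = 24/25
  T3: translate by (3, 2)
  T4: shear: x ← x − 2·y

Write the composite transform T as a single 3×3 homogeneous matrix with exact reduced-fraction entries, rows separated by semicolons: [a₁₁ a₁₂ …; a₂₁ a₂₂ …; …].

T1 = [1/2 0 0; 0 -2 0; 0 0 1]
T2·T1 = [-7/50 48/25 0; 12/25 14/25 0; 0 0 1]
T3·…·T1 = [-7/50 48/25 3; 12/25 14/25 2; 0 0 1]
T4·…·T1 = [-11/10 4/5 -1; 12/25 14/25 2; 0 0 1]

T = [-11/10 4/5 -1; 12/25 14/25 2; 0 0 1]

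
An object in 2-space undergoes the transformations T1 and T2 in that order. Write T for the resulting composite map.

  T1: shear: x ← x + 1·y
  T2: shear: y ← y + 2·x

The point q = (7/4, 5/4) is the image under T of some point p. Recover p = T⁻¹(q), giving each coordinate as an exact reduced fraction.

T1 = [1 1 0; 0 1 0; 0 0 1]
T2·T1 = [1 1 0; 2 3 0; 0 0 1]
det M = 1; M⁻¹ = [3 -1 0; -2 1 0; 0 0 1]
M⁻¹ · (7/4, 5/4)ᵀ = (4, -9/4)ᵀ

p = (4, -9/4)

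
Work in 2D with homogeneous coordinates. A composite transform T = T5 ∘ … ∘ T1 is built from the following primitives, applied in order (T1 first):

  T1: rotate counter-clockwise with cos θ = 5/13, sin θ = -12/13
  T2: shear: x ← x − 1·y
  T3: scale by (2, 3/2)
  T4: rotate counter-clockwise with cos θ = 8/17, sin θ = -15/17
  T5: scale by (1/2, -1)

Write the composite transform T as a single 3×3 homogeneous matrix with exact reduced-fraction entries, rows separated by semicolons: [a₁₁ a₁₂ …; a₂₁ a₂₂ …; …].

T1 = [5/13 12/13 0; -12/13 5/13 0; 0 0 1]
T2·T1 = [17/13 7/13 0; -12/13 5/13 0; 0 0 1]
T3·…·T1 = [34/13 14/13 0; -18/13 15/26 0; 0 0 1]
T4·…·T1 = [2/221 449/442 0; -654/221 -150/221 0; 0 0 1]
T5·…·T1 = [1/221 449/884 0; 654/221 150/221 0; 0 0 1]

T = [1/221 449/884 0; 654/221 150/221 0; 0 0 1]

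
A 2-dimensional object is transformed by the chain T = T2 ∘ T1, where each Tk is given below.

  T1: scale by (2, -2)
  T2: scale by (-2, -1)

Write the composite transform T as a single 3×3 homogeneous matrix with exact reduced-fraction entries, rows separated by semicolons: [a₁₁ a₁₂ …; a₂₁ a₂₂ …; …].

T1 = [2 0 0; 0 -2 0; 0 0 1]
T2·T1 = [-4 0 0; 0 2 0; 0 0 1]

T = [-4 0 0; 0 2 0; 0 0 1]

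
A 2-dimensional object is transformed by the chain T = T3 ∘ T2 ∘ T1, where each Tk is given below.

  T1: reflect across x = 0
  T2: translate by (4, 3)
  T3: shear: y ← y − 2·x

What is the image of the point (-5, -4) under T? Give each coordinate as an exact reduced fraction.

T1 reflect across x = 0: (-5, -4) → (5, -4)
T2 translate by (4, 3): (5, -4) → (9, -1)
T3 shear: y ← y − 2·x: (9, -1) → (9, -19)

T(p) = (9, -19)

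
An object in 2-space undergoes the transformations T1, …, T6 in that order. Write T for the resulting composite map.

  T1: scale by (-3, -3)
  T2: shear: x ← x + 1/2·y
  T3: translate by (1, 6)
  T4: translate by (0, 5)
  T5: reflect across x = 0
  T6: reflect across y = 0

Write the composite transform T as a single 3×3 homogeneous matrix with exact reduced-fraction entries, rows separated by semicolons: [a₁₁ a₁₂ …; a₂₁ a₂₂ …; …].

T1 = [-3 0 0; 0 -3 0; 0 0 1]
T2·T1 = [-3 -3/2 0; 0 -3 0; 0 0 1]
T3·…·T1 = [-3 -3/2 1; 0 -3 6; 0 0 1]
T4·…·T1 = [-3 -3/2 1; 0 -3 11; 0 0 1]
T5·…·T1 = [3 3/2 -1; 0 -3 11; 0 0 1]
T6·…·T1 = [3 3/2 -1; 0 3 -11; 0 0 1]

T = [3 3/2 -1; 0 3 -11; 0 0 1]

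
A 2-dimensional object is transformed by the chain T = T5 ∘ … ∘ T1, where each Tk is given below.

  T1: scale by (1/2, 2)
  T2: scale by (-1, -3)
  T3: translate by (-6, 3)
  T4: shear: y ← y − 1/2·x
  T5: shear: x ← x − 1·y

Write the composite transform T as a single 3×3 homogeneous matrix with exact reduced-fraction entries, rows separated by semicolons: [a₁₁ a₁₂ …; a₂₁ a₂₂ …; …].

T = [-3/4 6 -12; 1/4 -6 6; 0 0 1]

T1 = [1/2 0 0; 0 2 0; 0 0 1]
T2·T1 = [-1/2 0 0; 0 -6 0; 0 0 1]
T3·…·T1 = [-1/2 0 -6; 0 -6 3; 0 0 1]
T4·…·T1 = [-1/2 0 -6; 1/4 -6 6; 0 0 1]
T5·…·T1 = [-3/4 6 -12; 1/4 -6 6; 0 0 1]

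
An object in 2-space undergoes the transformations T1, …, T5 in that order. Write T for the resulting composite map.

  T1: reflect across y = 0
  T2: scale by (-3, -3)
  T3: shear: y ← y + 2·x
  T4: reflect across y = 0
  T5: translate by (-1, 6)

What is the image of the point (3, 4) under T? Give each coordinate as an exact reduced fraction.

T(p) = (-10, 12)

T1 reflect across y = 0: (3, 4) → (3, -4)
T2 scale by (-3, -3): (3, -4) → (-9, 12)
T3 shear: y ← y + 2·x: (-9, 12) → (-9, -6)
T4 reflect across y = 0: (-9, -6) → (-9, 6)
T5 translate by (-1, 6): (-9, 6) → (-10, 12)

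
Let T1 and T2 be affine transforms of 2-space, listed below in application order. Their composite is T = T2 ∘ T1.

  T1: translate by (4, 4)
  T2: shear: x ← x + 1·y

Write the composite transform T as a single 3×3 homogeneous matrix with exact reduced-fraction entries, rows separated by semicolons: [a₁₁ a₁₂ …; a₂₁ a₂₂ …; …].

T = [1 1 8; 0 1 4; 0 0 1]

T1 = [1 0 4; 0 1 4; 0 0 1]
T2·T1 = [1 1 8; 0 1 4; 0 0 1]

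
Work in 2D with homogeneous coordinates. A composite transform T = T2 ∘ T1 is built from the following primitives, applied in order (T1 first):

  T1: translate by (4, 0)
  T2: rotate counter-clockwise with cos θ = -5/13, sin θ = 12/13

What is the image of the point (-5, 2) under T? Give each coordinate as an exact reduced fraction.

T(p) = (-19/13, -22/13)

T1 translate by (4, 0): (-5, 2) → (-1, 2)
T2 rotate counter-clockwise with cos θ = -5/13, sin θ = 12/13: (-1, 2) → (-19/13, -22/13)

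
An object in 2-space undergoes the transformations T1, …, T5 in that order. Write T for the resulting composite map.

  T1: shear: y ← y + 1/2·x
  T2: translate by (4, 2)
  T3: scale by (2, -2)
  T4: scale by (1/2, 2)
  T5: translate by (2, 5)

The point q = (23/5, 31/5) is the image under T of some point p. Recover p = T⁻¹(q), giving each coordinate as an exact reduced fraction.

p = (-7/5, -8/5)

T1 = [1 0 0; 1/2 1 0; 0 0 1]
T2·T1 = [1 0 4; 1/2 1 2; 0 0 1]
T3·…·T1 = [2 0 8; -1 -2 -4; 0 0 1]
T4·…·T1 = [1 0 4; -2 -4 -8; 0 0 1]
T5·…·T1 = [1 0 6; -2 -4 -3; 0 0 1]
det M = -4; M⁻¹ = [1 0 -6; -1/2 -1/4 9/4; 0 0 1]
M⁻¹ · (23/5, 31/5)ᵀ = (-7/5, -8/5)ᵀ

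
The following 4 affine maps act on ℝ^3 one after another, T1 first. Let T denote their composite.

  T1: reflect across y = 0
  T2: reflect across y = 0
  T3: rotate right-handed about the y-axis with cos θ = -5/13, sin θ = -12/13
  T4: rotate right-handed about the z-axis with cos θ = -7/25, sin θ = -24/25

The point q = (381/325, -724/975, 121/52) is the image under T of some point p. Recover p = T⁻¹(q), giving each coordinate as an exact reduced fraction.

T1 = [1 0 0 0; 0 -1 0 0; 0 0 1 0; 0 0 0 1]
T2·T1 = [1 0 0 0; 0 1 0 0; 0 0 1 0; 0 0 0 1]
T3·…·T1 = [-5/13 0 -12/13 0; 0 1 0 0; 12/13 0 -5/13 0; 0 0 0 1]
T4·…·T1 = [7/65 24/25 84/325 0; 24/65 -7/25 288/325 0; 12/13 0 -5/13 0; 0 0 0 1]
det M = 1; M⁻¹ = [7/65 24/65 12/13 0; 24/25 -7/25 0 0; 84/325 288/325 -5/13 0; 0 0 0 1]
M⁻¹ · (381/325, -724/975, 121/52)ᵀ = (2, 4/3, -5/4)ᵀ

p = (2, 4/3, -5/4)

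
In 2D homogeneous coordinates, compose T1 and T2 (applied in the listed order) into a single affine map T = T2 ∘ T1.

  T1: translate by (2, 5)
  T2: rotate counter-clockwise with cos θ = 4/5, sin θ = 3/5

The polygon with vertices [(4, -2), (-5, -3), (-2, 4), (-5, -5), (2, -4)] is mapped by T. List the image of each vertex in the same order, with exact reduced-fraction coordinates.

image vertices: (3, 6), (-18/5, -1/5), (-27/5, 36/5), (-12/5, -9/5), (13/5, 16/5)

T1 translate by (2, 5): (4, -2) → (6, 3); (-5, -3) → (-3, 2); (-2, 4) → (0, 9); (-5, -5) → (-3, 0); (2, -4) → (4, 1)
T2 rotate counter-clockwise with cos θ = 4/5, sin θ = 3/5: (6, 3) → (3, 6); (-3, 2) → (-18/5, -1/5); (0, 9) → (-27/5, 36/5); (-3, 0) → (-12/5, -9/5); (4, 1) → (13/5, 16/5)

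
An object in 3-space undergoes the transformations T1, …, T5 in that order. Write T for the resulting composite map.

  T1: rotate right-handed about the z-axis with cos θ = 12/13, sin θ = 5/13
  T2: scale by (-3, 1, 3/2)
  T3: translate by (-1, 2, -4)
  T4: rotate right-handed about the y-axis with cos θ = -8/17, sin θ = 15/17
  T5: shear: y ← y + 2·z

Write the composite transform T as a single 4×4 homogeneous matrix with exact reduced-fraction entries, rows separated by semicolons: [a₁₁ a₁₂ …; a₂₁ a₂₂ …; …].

T1 = [12/13 -5/13 0 0; 5/13 12/13 0 0; 0 0 1 0; 0 0 0 1]
T2·T1 = [-36/13 15/13 0 0; 5/13 12/13 0 0; 0 0 3/2 0; 0 0 0 1]
T3·…·T1 = [-36/13 15/13 0 -1; 5/13 12/13 0 2; 0 0 3/2 -4; 0 0 0 1]
T4·…·T1 = [288/221 -120/221 45/34 -52/17; 5/13 12/13 0 2; 540/221 -225/221 -12/17 47/17; 0 0 0 1]
T5·…·T1 = [288/221 -120/221 45/34 -52/17; 1165/221 -246/221 -24/17 128/17; 540/221 -225/221 -12/17 47/17; 0 0 0 1]

T = [288/221 -120/221 45/34 -52/17; 1165/221 -246/221 -24/17 128/17; 540/221 -225/221 -12/17 47/17; 0 0 0 1]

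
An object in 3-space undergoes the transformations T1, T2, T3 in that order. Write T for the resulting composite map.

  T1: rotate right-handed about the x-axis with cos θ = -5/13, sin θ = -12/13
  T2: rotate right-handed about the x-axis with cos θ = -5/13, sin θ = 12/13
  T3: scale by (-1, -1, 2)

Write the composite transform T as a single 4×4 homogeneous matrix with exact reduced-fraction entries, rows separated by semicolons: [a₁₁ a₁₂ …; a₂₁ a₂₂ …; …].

T1 = [1 0 0 0; 0 -5/13 12/13 0; 0 -12/13 -5/13 0; 0 0 0 1]
T2·T1 = [1 0 0 0; 0 1 0 0; 0 0 1 0; 0 0 0 1]
T3·…·T1 = [-1 0 0 0; 0 -1 0 0; 0 0 2 0; 0 0 0 1]

T = [-1 0 0 0; 0 -1 0 0; 0 0 2 0; 0 0 0 1]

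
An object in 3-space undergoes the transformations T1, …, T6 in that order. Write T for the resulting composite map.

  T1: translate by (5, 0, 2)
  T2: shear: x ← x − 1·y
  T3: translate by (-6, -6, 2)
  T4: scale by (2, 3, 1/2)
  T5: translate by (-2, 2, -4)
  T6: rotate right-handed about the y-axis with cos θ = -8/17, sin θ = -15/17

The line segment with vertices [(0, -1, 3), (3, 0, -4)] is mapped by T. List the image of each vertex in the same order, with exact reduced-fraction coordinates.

image vertices: (47/34, -19, -26/17), (44/17, -16, 62/17)

T1 translate by (5, 0, 2): (0, -1, 3) → (5, -1, 5); (3, 0, -4) → (8, 0, -2)
T2 shear: x ← x − 1·y: (5, -1, 5) → (6, -1, 5); (8, 0, -2) → (8, 0, -2)
T3 translate by (-6, -6, 2): (6, -1, 5) → (0, -7, 7); (8, 0, -2) → (2, -6, 0)
T4 scale by (2, 3, 1/2): (0, -7, 7) → (0, -21, 7/2); (2, -6, 0) → (4, -18, 0)
T5 translate by (-2, 2, -4): (0, -21, 7/2) → (-2, -19, -1/2); (4, -18, 0) → (2, -16, -4)
T6 rotate right-handed about the y-axis with cos θ = -8/17, sin θ = -15/17: (-2, -19, -1/2) → (47/34, -19, -26/17); (2, -16, -4) → (44/17, -16, 62/17)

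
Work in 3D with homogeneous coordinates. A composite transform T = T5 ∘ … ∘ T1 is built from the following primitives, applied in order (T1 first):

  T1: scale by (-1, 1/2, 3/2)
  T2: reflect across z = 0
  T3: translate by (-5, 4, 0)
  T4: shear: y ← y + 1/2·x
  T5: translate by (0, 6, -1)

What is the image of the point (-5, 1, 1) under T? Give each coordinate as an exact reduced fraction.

T1 scale by (-1, 1/2, 3/2): (-5, 1, 1) → (5, 1/2, 3/2)
T2 reflect across z = 0: (5, 1/2, 3/2) → (5, 1/2, -3/2)
T3 translate by (-5, 4, 0): (5, 1/2, -3/2) → (0, 9/2, -3/2)
T4 shear: y ← y + 1/2·x: (0, 9/2, -3/2) → (0, 9/2, -3/2)
T5 translate by (0, 6, -1): (0, 9/2, -3/2) → (0, 21/2, -5/2)

T(p) = (0, 21/2, -5/2)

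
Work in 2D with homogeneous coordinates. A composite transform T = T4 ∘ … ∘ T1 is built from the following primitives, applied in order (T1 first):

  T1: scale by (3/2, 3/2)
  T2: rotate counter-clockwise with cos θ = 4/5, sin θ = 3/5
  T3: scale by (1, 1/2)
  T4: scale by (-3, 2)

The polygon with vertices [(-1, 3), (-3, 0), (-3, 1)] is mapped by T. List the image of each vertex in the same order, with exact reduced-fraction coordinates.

T1 scale by (3/2, 3/2): (-1, 3) → (-3/2, 9/2); (-3, 0) → (-9/2, 0); (-3, 1) → (-9/2, 3/2)
T2 rotate counter-clockwise with cos θ = 4/5, sin θ = 3/5: (-3/2, 9/2) → (-39/10, 27/10); (-9/2, 0) → (-18/5, -27/10); (-9/2, 3/2) → (-9/2, -3/2)
T3 scale by (1, 1/2): (-39/10, 27/10) → (-39/10, 27/20); (-18/5, -27/10) → (-18/5, -27/20); (-9/2, -3/2) → (-9/2, -3/4)
T4 scale by (-3, 2): (-39/10, 27/20) → (117/10, 27/10); (-18/5, -27/20) → (54/5, -27/10); (-9/2, -3/4) → (27/2, -3/2)

image vertices: (117/10, 27/10), (54/5, -27/10), (27/2, -3/2)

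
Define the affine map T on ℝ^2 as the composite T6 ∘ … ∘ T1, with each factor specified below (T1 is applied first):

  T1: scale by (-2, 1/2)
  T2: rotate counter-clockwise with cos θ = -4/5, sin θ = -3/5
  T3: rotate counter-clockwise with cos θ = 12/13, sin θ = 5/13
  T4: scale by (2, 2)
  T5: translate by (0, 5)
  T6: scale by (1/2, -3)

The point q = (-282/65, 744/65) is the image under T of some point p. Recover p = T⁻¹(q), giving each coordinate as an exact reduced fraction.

p = (-3, -3)

T1 = [-2 0 0; 0 1/2 0; 0 0 1]
T2·T1 = [8/5 3/10 0; 6/5 -2/5 0; 0 0 1]
T3·…·T1 = [66/65 28/65 0; 112/65 -33/130 0; 0 0 1]
T4·…·T1 = [132/65 56/65 0; 224/65 -33/65 0; 0 0 1]
T5·…·T1 = [132/65 56/65 0; 224/65 -33/65 5; 0 0 1]
T6·…·T1 = [66/65 28/65 0; -672/65 99/65 -15; 0 0 1]
det M = 6; M⁻¹ = [33/130 -14/195 -14/13; 112/65 11/65 33/13; 0 0 1]
M⁻¹ · (-282/65, 744/65)ᵀ = (-3, -3)ᵀ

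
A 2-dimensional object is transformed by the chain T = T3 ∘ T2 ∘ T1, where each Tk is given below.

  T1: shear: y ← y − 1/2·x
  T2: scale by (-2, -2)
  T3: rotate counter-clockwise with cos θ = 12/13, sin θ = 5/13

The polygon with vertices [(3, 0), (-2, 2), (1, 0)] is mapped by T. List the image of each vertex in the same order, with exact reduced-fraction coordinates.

image vertices: (-87/13, 6/13), (6, -4), (-29/13, 2/13)

T1 shear: y ← y − 1/2·x: (3, 0) → (3, -3/2); (-2, 2) → (-2, 3); (1, 0) → (1, -1/2)
T2 scale by (-2, -2): (3, -3/2) → (-6, 3); (-2, 3) → (4, -6); (1, -1/2) → (-2, 1)
T3 rotate counter-clockwise with cos θ = 12/13, sin θ = 5/13: (-6, 3) → (-87/13, 6/13); (4, -6) → (6, -4); (-2, 1) → (-29/13, 2/13)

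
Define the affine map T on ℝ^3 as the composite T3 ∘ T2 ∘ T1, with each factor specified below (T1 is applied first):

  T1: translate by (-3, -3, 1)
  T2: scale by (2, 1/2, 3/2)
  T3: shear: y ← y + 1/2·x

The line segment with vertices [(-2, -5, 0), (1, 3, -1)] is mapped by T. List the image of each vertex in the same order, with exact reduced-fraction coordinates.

image vertices: (-10, -9, 3/2), (-4, -2, 0)

T1 translate by (-3, -3, 1): (-2, -5, 0) → (-5, -8, 1); (1, 3, -1) → (-2, 0, 0)
T2 scale by (2, 1/2, 3/2): (-5, -8, 1) → (-10, -4, 3/2); (-2, 0, 0) → (-4, 0, 0)
T3 shear: y ← y + 1/2·x: (-10, -4, 3/2) → (-10, -9, 3/2); (-4, 0, 0) → (-4, -2, 0)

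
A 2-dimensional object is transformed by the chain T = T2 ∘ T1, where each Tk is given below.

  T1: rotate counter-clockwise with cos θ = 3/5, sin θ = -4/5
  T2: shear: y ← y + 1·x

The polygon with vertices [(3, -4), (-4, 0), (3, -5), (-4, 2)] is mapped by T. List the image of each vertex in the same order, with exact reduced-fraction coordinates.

image vertices: (-7/5, -31/5), (-12/5, 4/5), (-11/5, -38/5), (-4/5, 18/5)

T1 rotate counter-clockwise with cos θ = 3/5, sin θ = -4/5: (3, -4) → (-7/5, -24/5); (-4, 0) → (-12/5, 16/5); (3, -5) → (-11/5, -27/5); (-4, 2) → (-4/5, 22/5)
T2 shear: y ← y + 1·x: (-7/5, -24/5) → (-7/5, -31/5); (-12/5, 16/5) → (-12/5, 4/5); (-11/5, -27/5) → (-11/5, -38/5); (-4/5, 22/5) → (-4/5, 18/5)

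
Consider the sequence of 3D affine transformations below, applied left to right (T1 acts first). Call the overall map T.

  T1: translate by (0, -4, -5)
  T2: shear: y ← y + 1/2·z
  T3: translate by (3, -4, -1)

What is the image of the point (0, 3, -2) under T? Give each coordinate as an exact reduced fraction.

T(p) = (3, -17/2, -8)

T1 translate by (0, -4, -5): (0, 3, -2) → (0, -1, -7)
T2 shear: y ← y + 1/2·z: (0, -1, -7) → (0, -9/2, -7)
T3 translate by (3, -4, -1): (0, -9/2, -7) → (3, -17/2, -8)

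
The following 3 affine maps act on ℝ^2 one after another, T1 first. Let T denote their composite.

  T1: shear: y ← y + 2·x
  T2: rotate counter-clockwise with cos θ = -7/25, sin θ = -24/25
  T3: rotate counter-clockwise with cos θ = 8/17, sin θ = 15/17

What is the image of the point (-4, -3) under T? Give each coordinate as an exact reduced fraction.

T(p) = (-4483/425, -2156/425)

T1 shear: y ← y + 2·x: (-4, -3) → (-4, -11)
T2 rotate counter-clockwise with cos θ = -7/25, sin θ = -24/25: (-4, -11) → (-236/25, 173/25)
T3 rotate counter-clockwise with cos θ = 8/17, sin θ = 15/17: (-236/25, 173/25) → (-4483/425, -2156/425)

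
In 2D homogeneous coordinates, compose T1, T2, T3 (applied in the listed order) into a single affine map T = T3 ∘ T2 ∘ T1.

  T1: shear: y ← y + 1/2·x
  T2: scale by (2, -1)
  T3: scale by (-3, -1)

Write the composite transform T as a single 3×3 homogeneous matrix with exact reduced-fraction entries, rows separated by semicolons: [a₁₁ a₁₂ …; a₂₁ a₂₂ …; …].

T = [-6 0 0; 1/2 1 0; 0 0 1]

T1 = [1 0 0; 1/2 1 0; 0 0 1]
T2·T1 = [2 0 0; -1/2 -1 0; 0 0 1]
T3·…·T1 = [-6 0 0; 1/2 1 0; 0 0 1]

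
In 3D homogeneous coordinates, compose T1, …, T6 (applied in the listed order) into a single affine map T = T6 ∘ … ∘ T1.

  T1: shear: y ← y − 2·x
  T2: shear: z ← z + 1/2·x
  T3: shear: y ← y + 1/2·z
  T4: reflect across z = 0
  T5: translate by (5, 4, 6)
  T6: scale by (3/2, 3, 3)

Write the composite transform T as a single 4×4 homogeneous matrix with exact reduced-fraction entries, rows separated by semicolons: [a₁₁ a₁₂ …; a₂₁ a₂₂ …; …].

T1 = [1 0 0 0; -2 1 0 0; 0 0 1 0; 0 0 0 1]
T2·T1 = [1 0 0 0; -2 1 0 0; 1/2 0 1 0; 0 0 0 1]
T3·…·T1 = [1 0 0 0; -7/4 1 1/2 0; 1/2 0 1 0; 0 0 0 1]
T4·…·T1 = [1 0 0 0; -7/4 1 1/2 0; -1/2 0 -1 0; 0 0 0 1]
T5·…·T1 = [1 0 0 5; -7/4 1 1/2 4; -1/2 0 -1 6; 0 0 0 1]
T6·…·T1 = [3/2 0 0 15/2; -21/4 3 3/2 12; -3/2 0 -3 18; 0 0 0 1]

T = [3/2 0 0 15/2; -21/4 3 3/2 12; -3/2 0 -3 18; 0 0 0 1]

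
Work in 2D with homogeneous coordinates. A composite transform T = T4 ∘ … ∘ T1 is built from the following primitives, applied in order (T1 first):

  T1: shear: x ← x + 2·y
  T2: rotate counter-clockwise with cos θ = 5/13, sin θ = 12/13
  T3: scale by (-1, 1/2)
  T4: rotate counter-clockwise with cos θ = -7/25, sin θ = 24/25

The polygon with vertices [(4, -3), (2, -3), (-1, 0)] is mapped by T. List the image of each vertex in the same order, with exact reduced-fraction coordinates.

image vertices: (2, -3/2), (868/325, -327/650), (109/325, 162/325)

T1 shear: x ← x + 2·y: (4, -3) → (-2, -3); (2, -3) → (-4, -3); (-1, 0) → (-1, 0)
T2 rotate counter-clockwise with cos θ = 5/13, sin θ = 12/13: (-2, -3) → (2, -3); (-4, -3) → (16/13, -63/13); (-1, 0) → (-5/13, -12/13)
T3 scale by (-1, 1/2): (2, -3) → (-2, -3/2); (16/13, -63/13) → (-16/13, -63/26); (-5/13, -12/13) → (5/13, -6/13)
T4 rotate counter-clockwise with cos θ = -7/25, sin θ = 24/25: (-2, -3/2) → (2, -3/2); (-16/13, -63/26) → (868/325, -327/650); (5/13, -6/13) → (109/325, 162/325)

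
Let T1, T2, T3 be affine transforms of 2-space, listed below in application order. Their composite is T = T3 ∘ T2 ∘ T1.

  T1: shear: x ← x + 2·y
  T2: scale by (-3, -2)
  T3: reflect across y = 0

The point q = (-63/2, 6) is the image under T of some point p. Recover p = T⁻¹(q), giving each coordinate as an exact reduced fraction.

p = (9/2, 3)

T1 = [1 2 0; 0 1 0; 0 0 1]
T2·T1 = [-3 -6 0; 0 -2 0; 0 0 1]
T3·…·T1 = [-3 -6 0; 0 2 0; 0 0 1]
det M = -6; M⁻¹ = [-1/3 -1 0; 0 1/2 0; 0 0 1]
M⁻¹ · (-63/2, 6)ᵀ = (9/2, 3)ᵀ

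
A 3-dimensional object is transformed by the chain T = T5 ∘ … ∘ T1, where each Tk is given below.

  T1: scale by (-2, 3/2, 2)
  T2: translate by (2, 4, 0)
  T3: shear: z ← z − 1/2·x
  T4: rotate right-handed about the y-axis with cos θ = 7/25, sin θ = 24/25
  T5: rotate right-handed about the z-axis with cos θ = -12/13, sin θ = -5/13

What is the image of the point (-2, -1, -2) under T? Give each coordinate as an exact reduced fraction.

T1 scale by (-2, 3/2, 2): (-2, -1, -2) → (4, -3/2, -4)
T2 translate by (2, 4, 0): (4, -3/2, -4) → (6, 5/2, -4)
T3 shear: z ← z − 1/2·x: (6, 5/2, -4) → (6, 5/2, -7)
T4 rotate right-handed about the y-axis with cos θ = 7/25, sin θ = 24/25: (6, 5/2, -7) → (-126/25, 5/2, -193/25)
T5 rotate right-handed about the z-axis with cos θ = -12/13, sin θ = -5/13: (-126/25, 5/2, -193/25) → (3649/650, -24/65, -193/25)

T(p) = (3649/650, -24/65, -193/25)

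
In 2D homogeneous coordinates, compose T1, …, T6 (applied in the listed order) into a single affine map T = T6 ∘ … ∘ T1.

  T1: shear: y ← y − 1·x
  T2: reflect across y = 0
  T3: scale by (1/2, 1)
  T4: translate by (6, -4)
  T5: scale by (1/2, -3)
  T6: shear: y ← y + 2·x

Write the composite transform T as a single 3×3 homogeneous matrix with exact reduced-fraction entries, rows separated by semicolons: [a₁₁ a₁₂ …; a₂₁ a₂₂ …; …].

T = [1/4 0 3; -5/2 3 18; 0 0 1]

T1 = [1 0 0; -1 1 0; 0 0 1]
T2·T1 = [1 0 0; 1 -1 0; 0 0 1]
T3·…·T1 = [1/2 0 0; 1 -1 0; 0 0 1]
T4·…·T1 = [1/2 0 6; 1 -1 -4; 0 0 1]
T5·…·T1 = [1/4 0 3; -3 3 12; 0 0 1]
T6·…·T1 = [1/4 0 3; -5/2 3 18; 0 0 1]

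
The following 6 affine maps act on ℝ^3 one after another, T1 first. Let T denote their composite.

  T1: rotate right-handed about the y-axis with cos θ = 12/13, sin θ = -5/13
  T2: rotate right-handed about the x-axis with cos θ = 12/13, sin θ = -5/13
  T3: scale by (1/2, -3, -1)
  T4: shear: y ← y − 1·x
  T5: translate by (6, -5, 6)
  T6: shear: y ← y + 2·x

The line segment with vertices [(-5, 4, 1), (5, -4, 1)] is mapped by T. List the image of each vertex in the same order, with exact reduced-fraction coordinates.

image vertices: (7/2, -141/26, 110/13), (211/26, 5715/338, 310/169)

T1 rotate right-handed about the y-axis with cos θ = 12/13, sin θ = -5/13: (-5, 4, 1) → (-5, 4, -1); (5, -4, 1) → (55/13, -4, 37/13)
T2 rotate right-handed about the x-axis with cos θ = 12/13, sin θ = -5/13: (-5, 4, -1) → (-5, 43/13, -32/13); (55/13, -4, 37/13) → (55/13, -439/169, 704/169)
T3 scale by (1/2, -3, -1): (-5, 43/13, -32/13) → (-5/2, -129/13, 32/13); (55/13, -439/169, 704/169) → (55/26, 1317/169, -704/169)
T4 shear: y ← y − 1·x: (-5/2, -129/13, 32/13) → (-5/2, -193/26, 32/13); (55/26, 1317/169, -704/169) → (55/26, 1919/338, -704/169)
T5 translate by (6, -5, 6): (-5/2, -193/26, 32/13) → (7/2, -323/26, 110/13); (55/26, 1919/338, -704/169) → (211/26, 229/338, 310/169)
T6 shear: y ← y + 2·x: (7/2, -323/26, 110/13) → (7/2, -141/26, 110/13); (211/26, 229/338, 310/169) → (211/26, 5715/338, 310/169)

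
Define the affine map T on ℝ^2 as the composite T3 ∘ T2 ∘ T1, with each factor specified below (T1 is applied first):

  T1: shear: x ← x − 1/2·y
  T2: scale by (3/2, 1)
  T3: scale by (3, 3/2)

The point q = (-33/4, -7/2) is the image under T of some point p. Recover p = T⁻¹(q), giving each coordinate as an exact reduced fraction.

p = (-3, -7/3)

T1 = [1 -1/2 0; 0 1 0; 0 0 1]
T2·T1 = [3/2 -3/4 0; 0 1 0; 0 0 1]
T3·…·T1 = [9/2 -9/4 0; 0 3/2 0; 0 0 1]
det M = 27/4; M⁻¹ = [2/9 1/3 0; 0 2/3 0; 0 0 1]
M⁻¹ · (-33/4, -7/2)ᵀ = (-3, -7/3)ᵀ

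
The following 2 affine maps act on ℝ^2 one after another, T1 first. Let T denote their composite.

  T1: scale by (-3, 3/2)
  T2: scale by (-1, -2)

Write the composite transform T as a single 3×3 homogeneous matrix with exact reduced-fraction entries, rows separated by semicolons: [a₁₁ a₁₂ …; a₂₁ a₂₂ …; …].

T = [3 0 0; 0 -3 0; 0 0 1]

T1 = [-3 0 0; 0 3/2 0; 0 0 1]
T2·T1 = [3 0 0; 0 -3 0; 0 0 1]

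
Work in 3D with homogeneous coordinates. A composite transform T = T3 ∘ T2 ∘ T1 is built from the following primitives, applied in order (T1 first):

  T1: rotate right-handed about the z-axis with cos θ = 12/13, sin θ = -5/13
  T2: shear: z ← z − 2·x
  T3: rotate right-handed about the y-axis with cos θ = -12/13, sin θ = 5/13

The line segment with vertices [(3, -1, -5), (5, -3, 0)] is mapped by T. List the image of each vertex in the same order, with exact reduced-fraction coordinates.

T1 rotate right-handed about the z-axis with cos θ = 12/13, sin θ = -5/13: (3, -1, -5) → (31/13, -27/13, -5); (5, -3, 0) → (45/13, -61/13, 0)
T2 shear: z ← z − 2·x: (31/13, -27/13, -5) → (31/13, -27/13, -127/13); (45/13, -61/13, 0) → (45/13, -61/13, -90/13)
T3 rotate right-handed about the y-axis with cos θ = -12/13, sin θ = 5/13: (31/13, -27/13, -127/13) → (-1007/169, -27/13, 1369/169); (45/13, -61/13, -90/13) → (-990/169, -61/13, 855/169)

image vertices: (-1007/169, -27/13, 1369/169), (-990/169, -61/13, 855/169)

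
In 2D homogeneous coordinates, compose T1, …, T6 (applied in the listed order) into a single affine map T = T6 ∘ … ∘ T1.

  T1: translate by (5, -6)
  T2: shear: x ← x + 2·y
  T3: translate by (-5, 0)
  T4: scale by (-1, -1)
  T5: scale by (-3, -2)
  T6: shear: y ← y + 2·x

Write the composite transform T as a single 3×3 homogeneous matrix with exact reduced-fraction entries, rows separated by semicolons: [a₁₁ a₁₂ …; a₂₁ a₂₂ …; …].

T1 = [1 0 5; 0 1 -6; 0 0 1]
T2·T1 = [1 2 -7; 0 1 -6; 0 0 1]
T3·…·T1 = [1 2 -12; 0 1 -6; 0 0 1]
T4·…·T1 = [-1 -2 12; 0 -1 6; 0 0 1]
T5·…·T1 = [3 6 -36; 0 2 -12; 0 0 1]
T6·…·T1 = [3 6 -36; 6 14 -84; 0 0 1]

T = [3 6 -36; 6 14 -84; 0 0 1]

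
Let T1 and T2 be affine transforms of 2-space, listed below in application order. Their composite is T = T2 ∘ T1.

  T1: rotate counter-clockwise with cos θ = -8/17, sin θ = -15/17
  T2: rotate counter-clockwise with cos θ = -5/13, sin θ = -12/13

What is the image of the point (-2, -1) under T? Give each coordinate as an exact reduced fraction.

T(p) = (451/221, -202/221)

T1 rotate counter-clockwise with cos θ = -8/17, sin θ = -15/17: (-2, -1) → (1/17, 38/17)
T2 rotate counter-clockwise with cos θ = -5/13, sin θ = -12/13: (1/17, 38/17) → (451/221, -202/221)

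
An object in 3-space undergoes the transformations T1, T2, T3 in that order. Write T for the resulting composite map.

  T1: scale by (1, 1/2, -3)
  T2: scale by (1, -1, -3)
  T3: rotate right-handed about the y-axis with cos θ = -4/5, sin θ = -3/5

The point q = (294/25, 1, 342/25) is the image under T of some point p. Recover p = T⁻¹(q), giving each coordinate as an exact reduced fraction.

T1 = [1 0 0 0; 0 1/2 0 0; 0 0 -3 0; 0 0 0 1]
T2·T1 = [1 0 0 0; 0 -1/2 0 0; 0 0 9 0; 0 0 0 1]
T3·…·T1 = [-4/5 0 -27/5 0; 0 -1/2 0 0; 3/5 0 -36/5 0; 0 0 0 1]
det M = -9/2; M⁻¹ = [-4/5 0 3/5 0; 0 -2 0 0; -1/15 0 -4/45 0; 0 0 0 1]
M⁻¹ · (294/25, 1, 342/25)ᵀ = (-6/5, -2, -2)ᵀ

p = (-6/5, -2, -2)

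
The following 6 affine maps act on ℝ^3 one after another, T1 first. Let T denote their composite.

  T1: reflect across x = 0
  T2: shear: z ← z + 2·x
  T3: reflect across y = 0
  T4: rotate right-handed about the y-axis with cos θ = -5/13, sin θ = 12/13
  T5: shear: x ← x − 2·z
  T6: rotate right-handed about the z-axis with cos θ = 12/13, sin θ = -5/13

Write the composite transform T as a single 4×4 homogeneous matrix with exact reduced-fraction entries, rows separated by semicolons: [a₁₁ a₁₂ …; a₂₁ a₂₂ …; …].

T = [-756/169 -5/13 264/169 0; 315/169 -12/13 -110/169 0; 22/13 0 -5/13 0; 0 0 0 1]

T1 = [-1 0 0 0; 0 1 0 0; 0 0 1 0; 0 0 0 1]
T2·T1 = [-1 0 0 0; 0 1 0 0; -2 0 1 0; 0 0 0 1]
T3·…·T1 = [-1 0 0 0; 0 -1 0 0; -2 0 1 0; 0 0 0 1]
T4·…·T1 = [-19/13 0 12/13 0; 0 -1 0 0; 22/13 0 -5/13 0; 0 0 0 1]
T5·…·T1 = [-63/13 0 22/13 0; 0 -1 0 0; 22/13 0 -5/13 0; 0 0 0 1]
T6·…·T1 = [-756/169 -5/13 264/169 0; 315/169 -12/13 -110/169 0; 22/13 0 -5/13 0; 0 0 0 1]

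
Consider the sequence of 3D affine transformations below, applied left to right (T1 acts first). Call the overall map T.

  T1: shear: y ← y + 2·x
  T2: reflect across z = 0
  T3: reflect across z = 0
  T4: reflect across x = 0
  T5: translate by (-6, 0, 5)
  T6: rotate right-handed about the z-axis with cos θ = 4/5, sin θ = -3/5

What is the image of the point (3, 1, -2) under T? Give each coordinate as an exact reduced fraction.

T(p) = (-3, 11, 3)

T1 shear: y ← y + 2·x: (3, 1, -2) → (3, 7, -2)
T2 reflect across z = 0: (3, 7, -2) → (3, 7, 2)
T3 reflect across z = 0: (3, 7, 2) → (3, 7, -2)
T4 reflect across x = 0: (3, 7, -2) → (-3, 7, -2)
T5 translate by (-6, 0, 5): (-3, 7, -2) → (-9, 7, 3)
T6 rotate right-handed about the z-axis with cos θ = 4/5, sin θ = -3/5: (-9, 7, 3) → (-3, 11, 3)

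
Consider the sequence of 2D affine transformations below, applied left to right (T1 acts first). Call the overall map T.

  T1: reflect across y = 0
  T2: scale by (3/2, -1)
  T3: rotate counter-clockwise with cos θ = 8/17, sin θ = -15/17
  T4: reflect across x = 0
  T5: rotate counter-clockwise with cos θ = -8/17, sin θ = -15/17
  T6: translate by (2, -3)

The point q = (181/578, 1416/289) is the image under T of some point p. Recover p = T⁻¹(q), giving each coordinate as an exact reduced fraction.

T1 = [1 0 0; 0 -1 0; 0 0 1]
T2·T1 = [3/2 0 0; 0 1 0; 0 0 1]
T3·…·T1 = [12/17 15/17 0; -45/34 8/17 0; 0 0 1]
T4·…·T1 = [-12/17 -15/17 0; -45/34 8/17 0; 0 0 1]
T5·…·T1 = [-483/578 240/289 0; 360/289 161/289 0; 0 0 1]
T6·…·T1 = [-483/578 240/289 2; 360/289 161/289 -3; 0 0 1]
det M = -3/2; M⁻¹ = [-322/867 160/289 2084/867; 240/289 161/289 3/289; 0 0 1]
M⁻¹ · (181/578, 1416/289)ᵀ = (5, 3)ᵀ

p = (5, 3)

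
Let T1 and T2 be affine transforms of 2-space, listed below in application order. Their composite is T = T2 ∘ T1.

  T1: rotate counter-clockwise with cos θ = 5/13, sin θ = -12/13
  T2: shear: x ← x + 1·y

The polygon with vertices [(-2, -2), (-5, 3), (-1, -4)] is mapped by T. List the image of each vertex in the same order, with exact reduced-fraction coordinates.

image vertices: (-20/13, 14/13), (86/13, 75/13), (-61/13, -8/13)

T1 rotate counter-clockwise with cos θ = 5/13, sin θ = -12/13: (-2, -2) → (-34/13, 14/13); (-5, 3) → (11/13, 75/13); (-1, -4) → (-53/13, -8/13)
T2 shear: x ← x + 1·y: (-34/13, 14/13) → (-20/13, 14/13); (11/13, 75/13) → (86/13, 75/13); (-53/13, -8/13) → (-61/13, -8/13)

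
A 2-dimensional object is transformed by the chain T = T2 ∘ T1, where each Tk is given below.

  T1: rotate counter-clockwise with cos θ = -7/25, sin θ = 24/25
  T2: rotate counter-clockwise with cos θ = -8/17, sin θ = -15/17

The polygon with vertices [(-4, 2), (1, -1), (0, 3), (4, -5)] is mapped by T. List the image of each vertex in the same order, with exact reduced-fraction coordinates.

image vertices: (-298/85, 236/85), (329/425, -503/425), (261/425, 1248/425), (1229/425, -2428/425)

T1 rotate counter-clockwise with cos θ = -7/25, sin θ = 24/25: (-4, 2) → (-4/5, -22/5); (1, -1) → (17/25, 31/25); (0, 3) → (-72/25, -21/25); (4, -5) → (92/25, 131/25)
T2 rotate counter-clockwise with cos θ = -8/17, sin θ = -15/17: (-4/5, -22/5) → (-298/85, 236/85); (17/25, 31/25) → (329/425, -503/425); (-72/25, -21/25) → (261/425, 1248/425); (92/25, 131/25) → (1229/425, -2428/425)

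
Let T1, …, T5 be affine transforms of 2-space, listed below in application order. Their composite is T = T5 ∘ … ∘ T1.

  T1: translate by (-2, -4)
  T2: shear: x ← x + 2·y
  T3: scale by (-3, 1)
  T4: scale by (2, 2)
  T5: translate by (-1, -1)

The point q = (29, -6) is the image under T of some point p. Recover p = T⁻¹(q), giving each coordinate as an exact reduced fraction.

T1 = [1 0 -2; 0 1 -4; 0 0 1]
T2·T1 = [1 2 -10; 0 1 -4; 0 0 1]
T3·…·T1 = [-3 -6 30; 0 1 -4; 0 0 1]
T4·…·T1 = [-6 -12 60; 0 2 -8; 0 0 1]
T5·…·T1 = [-6 -12 59; 0 2 -9; 0 0 1]
det M = -12; M⁻¹ = [-1/6 -1 5/6; 0 1/2 9/2; 0 0 1]
M⁻¹ · (29, -6)ᵀ = (2, 3/2)ᵀ

p = (2, 3/2)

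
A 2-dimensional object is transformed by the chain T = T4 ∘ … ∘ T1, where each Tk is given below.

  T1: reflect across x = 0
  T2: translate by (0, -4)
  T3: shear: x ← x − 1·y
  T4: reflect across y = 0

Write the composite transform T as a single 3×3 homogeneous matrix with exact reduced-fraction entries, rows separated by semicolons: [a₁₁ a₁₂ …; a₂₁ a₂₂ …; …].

T = [-1 -1 4; 0 -1 4; 0 0 1]

T1 = [-1 0 0; 0 1 0; 0 0 1]
T2·T1 = [-1 0 0; 0 1 -4; 0 0 1]
T3·…·T1 = [-1 -1 4; 0 1 -4; 0 0 1]
T4·…·T1 = [-1 -1 4; 0 -1 4; 0 0 1]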